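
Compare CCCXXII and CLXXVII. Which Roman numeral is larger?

CCCXXII = 322
CLXXVII = 177
322 is larger

CCCXXII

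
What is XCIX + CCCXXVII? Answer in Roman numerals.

XCIX = 99
CCCXXVII = 327
99 + 327 = 426

CDXXVI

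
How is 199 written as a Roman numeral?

Convert 199 to Roman numerals:
  199 contains 1×100 (C)
  99 contains 1×90 (XC)
  9 contains 1×9 (IX)

CXCIX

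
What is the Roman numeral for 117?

Convert 117 to Roman numerals:
  117 contains 1×100 (C)
  17 contains 1×10 (X)
  7 contains 1×5 (V)
  2 contains 2×1 (II)

CXVII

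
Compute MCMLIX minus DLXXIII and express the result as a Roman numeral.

MCMLIX = 1959
DLXXIII = 573
1959 - 573 = 1386

MCCCLXXXVI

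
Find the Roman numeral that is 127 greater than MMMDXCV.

MMMDXCV = 3595
3595 + 127 = 3722

MMMDCCXXII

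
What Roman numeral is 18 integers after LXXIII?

LXXIII = 73
73 + 18 = 91

XCI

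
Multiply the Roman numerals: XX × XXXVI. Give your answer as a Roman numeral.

XX = 20
XXXVI = 36
20 × 36 = 720

DCCXX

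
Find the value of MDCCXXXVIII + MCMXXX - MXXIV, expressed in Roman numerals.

MDCCXXXVIII = 1738, MCMXXX = 1930, MXXIV = 1024
1738 + 1930 = 3668
3668 - 1024 = 2644

MMDCXLIV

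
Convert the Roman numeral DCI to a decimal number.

DCI: D=500, C=100, I=1
500 + 100 + 1 = 601

601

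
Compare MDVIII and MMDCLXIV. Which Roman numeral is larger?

MDVIII = 1508
MMDCLXIV = 2664
2664 is larger

MMDCLXIV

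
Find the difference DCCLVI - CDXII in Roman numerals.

DCCLVI = 756
CDXII = 412
756 - 412 = 344

CCCXLIV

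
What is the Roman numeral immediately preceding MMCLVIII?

MMCLVIII = 2158; previous is 2157

MMCLVII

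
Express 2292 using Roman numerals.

Convert 2292 to Roman numerals:
  2292 contains 2×1000 (MM)
  292 contains 2×100 (CC)
  92 contains 1×90 (XC)
  2 contains 2×1 (II)

MMCCXCII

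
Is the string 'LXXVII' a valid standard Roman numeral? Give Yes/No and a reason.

'LXXVII': Check the rules: uses only the symbols I, V, X, L, C, D, M; no symbol is repeated more than three times in a row; V, L and D each appear at most once; no smaller symbol precedes a larger one (values never increase from left to right). Value: L (50) + X (10) + X (10) + V (5) + I (1) + I (1) = 77. So it is a valid standard Roman numeral.

Yes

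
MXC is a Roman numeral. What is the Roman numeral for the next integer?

MXC = 1090; next is 1091

MXCI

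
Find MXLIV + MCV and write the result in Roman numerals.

MXLIV = 1044
MCV = 1105
1044 + 1105 = 2149

MMCXLIX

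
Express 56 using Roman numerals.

Convert 56 to Roman numerals:
  56 contains 1×50 (L)
  6 contains 1×5 (V)
  1 contains 1×1 (I)

LVI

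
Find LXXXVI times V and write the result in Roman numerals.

LXXXVI = 86
V = 5
86 × 5 = 430

CDXXX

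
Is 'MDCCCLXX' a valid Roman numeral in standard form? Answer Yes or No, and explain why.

'MDCCCLXX': Check the rules: uses only the symbols I, V, X, L, C, D, M; no symbol is repeated more than three times in a row; V, L and D each appear at most once; no smaller symbol precedes a larger one (values never increase from left to right). Value: M (1000) + D (500) + C (100) + C (100) + C (100) + L (50) + X (10) + X (10) = 1870. So it is a valid standard Roman numeral.

Yes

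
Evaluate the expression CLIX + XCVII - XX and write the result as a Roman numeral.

CLIX = 159, XCVII = 97, XX = 20
159 + 97 = 256
256 - 20 = 236

CCXXXVI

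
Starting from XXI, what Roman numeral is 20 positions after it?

XXI = 21
21 + 20 = 41

XLI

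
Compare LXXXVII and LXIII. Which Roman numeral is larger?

LXXXVII = 87
LXIII = 63
87 is larger

LXXXVII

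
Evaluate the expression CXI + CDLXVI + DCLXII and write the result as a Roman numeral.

CXI = 111, CDLXVI = 466, DCLXII = 662
111 + 466 = 577
577 + 662 = 1239

MCCXXXIX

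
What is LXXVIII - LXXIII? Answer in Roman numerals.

LXXVIII = 78
LXXIII = 73
78 - 73 = 5

V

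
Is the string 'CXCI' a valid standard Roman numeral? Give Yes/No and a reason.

'CXCI': Check the rules: uses only the symbols I, V, X, L, C, D, M; no symbol is repeated more than three times in a row; V, L and D each appear at most once; the only place a smaller symbol precedes a larger one is the allowed subtractive pair XC, the symbol right after such a pair (if any) is smaller than the pair's first symbol, and otherwise the values never increase from left to right. Value: C (100) + XC (90) + I (1) = 191. So it is a valid standard Roman numeral.

Yes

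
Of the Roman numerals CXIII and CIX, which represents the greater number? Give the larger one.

CXIII = 113
CIX = 109
113 is larger

CXIII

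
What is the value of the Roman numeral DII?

DII: D=500, I=1, I=1
500 + 1 + 1 = 502

502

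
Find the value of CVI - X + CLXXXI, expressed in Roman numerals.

CVI = 106, X = 10, CLXXXI = 181
106 - 10 = 96
96 + 181 = 277

CCLXXVII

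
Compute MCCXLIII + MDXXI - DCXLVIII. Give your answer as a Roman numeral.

MCCXLIII = 1243, MDXXI = 1521, DCXLVIII = 648
1243 + 1521 = 2764
2764 - 648 = 2116

MMCXVI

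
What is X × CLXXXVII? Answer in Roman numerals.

X = 10
CLXXXVII = 187
10 × 187 = 1870

MDCCCLXX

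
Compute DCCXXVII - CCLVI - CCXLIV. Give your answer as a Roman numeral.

DCCXXVII = 727, CCLVI = 256, CCXLIV = 244
727 - 256 = 471
471 - 244 = 227

CCXXVII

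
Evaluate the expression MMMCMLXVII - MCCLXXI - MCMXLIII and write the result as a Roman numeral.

MMMCMLXVII = 3967, MCCLXXI = 1271, MCMXLIII = 1943
3967 - 1271 = 2696
2696 - 1943 = 753

DCCLIII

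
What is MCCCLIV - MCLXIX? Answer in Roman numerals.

MCCCLIV = 1354
MCLXIX = 1169
1354 - 1169 = 185

CLXXXV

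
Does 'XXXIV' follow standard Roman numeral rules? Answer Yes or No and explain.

'XXXIV': Check the rules: uses only the symbols I, V, X, L, C, D, M; no symbol is repeated more than three times in a row; V, L and D each appear at most once; the only place a smaller symbol precedes a larger one is the allowed subtractive pair IV, the symbol right after such a pair (if any) is smaller than the pair's first symbol, and otherwise the values never increase from left to right. Value: X (10) + X (10) + X (10) + IV (4) = 34. So it is a valid standard Roman numeral.

Yes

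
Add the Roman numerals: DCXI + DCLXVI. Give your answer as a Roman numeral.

DCXI = 611
DCLXVI = 666
611 + 666 = 1277

MCCLXXVII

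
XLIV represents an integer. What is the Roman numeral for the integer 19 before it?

XLIV = 44
44 - 19 = 25

XXV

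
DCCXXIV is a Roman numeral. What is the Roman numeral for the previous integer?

DCCXXIV = 724, so the previous integer is 724 - 1 = 723

DCCXXIII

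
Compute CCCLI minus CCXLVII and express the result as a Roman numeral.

CCCLI = 351
CCXLVII = 247
351 - 247 = 104

CIV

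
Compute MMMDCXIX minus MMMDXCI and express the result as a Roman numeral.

MMMDCXIX = 3619
MMMDXCI = 3591
3619 - 3591 = 28

XXVIII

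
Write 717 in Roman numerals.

Convert 717 to Roman numerals:
  717 contains 1×500 (D)
  217 contains 2×100 (CC)
  17 contains 1×10 (X)
  7 contains 1×5 (V)
  2 contains 2×1 (II)

DCCXVII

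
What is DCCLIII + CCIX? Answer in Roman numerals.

DCCLIII = 753
CCIX = 209
753 + 209 = 962

CMLXII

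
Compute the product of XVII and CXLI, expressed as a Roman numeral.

XVII = 17
CXLI = 141
17 × 141 = 2397

MMCCCXCVII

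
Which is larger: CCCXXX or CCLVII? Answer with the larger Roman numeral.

CCCXXX = 330
CCLVII = 257
330 is larger

CCCXXX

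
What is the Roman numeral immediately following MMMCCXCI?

MMMCCXCI = 3291, so the next integer is 3291 + 1 = 3292

MMMCCXCII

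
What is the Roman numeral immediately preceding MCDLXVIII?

MCDLXVIII = 1468; previous is 1467

MCDLXVII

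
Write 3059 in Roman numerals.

Convert 3059 to Roman numerals:
  3059 contains 3×1000 (MMM)
  59 contains 1×50 (L)
  9 contains 1×9 (IX)

MMMLIX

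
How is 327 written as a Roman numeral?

Convert 327 to Roman numerals:
  327 contains 3×100 (CCC)
  27 contains 2×10 (XX)
  7 contains 1×5 (V)
  2 contains 2×1 (II)

CCCXXVII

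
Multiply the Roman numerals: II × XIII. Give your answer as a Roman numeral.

II = 2
XIII = 13
2 × 13 = 26

XXVI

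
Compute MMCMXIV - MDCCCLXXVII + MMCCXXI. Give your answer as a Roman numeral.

MMCMXIV = 2914, MDCCCLXXVII = 1877, MMCCXXI = 2221
2914 - 1877 = 1037
1037 + 2221 = 3258

MMMCCLVIII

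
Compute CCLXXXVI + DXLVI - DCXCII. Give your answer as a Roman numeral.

CCLXXXVI = 286, DXLVI = 546, DCXCII = 692
286 + 546 = 832
832 - 692 = 140

CXL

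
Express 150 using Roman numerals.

Convert 150 to Roman numerals:
  150 contains 1×100 (C)
  50 contains 1×50 (L)

CL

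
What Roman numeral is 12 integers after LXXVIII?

LXXVIII = 78
78 + 12 = 90

XC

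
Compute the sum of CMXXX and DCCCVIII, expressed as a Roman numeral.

CMXXX = 930
DCCCVIII = 808
930 + 808 = 1738

MDCCXXXVIII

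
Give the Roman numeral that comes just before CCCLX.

CCCLX = 360, so the previous integer is 360 - 1 = 359

CCCLIX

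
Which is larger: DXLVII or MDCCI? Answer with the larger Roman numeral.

DXLVII = 547
MDCCI = 1701
1701 is larger

MDCCI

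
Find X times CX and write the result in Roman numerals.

X = 10
CX = 110
10 × 110 = 1100

MC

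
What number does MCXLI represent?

MCXLI: M=1000, C=100, XL=40, I=1
1000 + 100 + 40 + 1 = 1141

1141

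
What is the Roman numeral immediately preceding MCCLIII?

MCCLIII = 1253; previous is 1252

MCCLII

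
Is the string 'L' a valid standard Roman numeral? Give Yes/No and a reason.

'L': Check the rules: uses only the symbols I, V, X, L, C, D, M; no symbol is repeated more than three times in a row; V, L and D each appear at most once; no smaller symbol precedes a larger one (values never increase from left to right). Value: L = 50. So it is a valid standard Roman numeral.

Yes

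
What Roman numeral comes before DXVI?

DXVI = 516, so the previous integer is 516 - 1 = 515

DXV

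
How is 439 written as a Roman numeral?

Convert 439 to Roman numerals:
  439 contains 1×400 (CD)
  39 contains 3×10 (XXX)
  9 contains 1×9 (IX)

CDXXXIX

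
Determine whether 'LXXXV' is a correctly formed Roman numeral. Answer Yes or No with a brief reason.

'LXXXV': Check the rules: uses only the symbols I, V, X, L, C, D, M; no symbol is repeated more than three times in a row; V, L and D each appear at most once; no smaller symbol precedes a larger one (values never increase from left to right). Value: L (50) + X (10) + X (10) + X (10) + V (5) = 85. So it is a valid standard Roman numeral.

Yes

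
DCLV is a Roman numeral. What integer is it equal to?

DCLV: D=500, C=100, L=50, V=5
500 + 100 + 50 + 5 = 655

655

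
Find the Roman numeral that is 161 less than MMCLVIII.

MMCLVIII = 2158
2158 - 161 = 1997

MCMXCVII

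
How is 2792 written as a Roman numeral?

Convert 2792 to Roman numerals:
  2792 contains 2×1000 (MM)
  792 contains 1×500 (D)
  292 contains 2×100 (CC)
  92 contains 1×90 (XC)
  2 contains 2×1 (II)

MMDCCXCII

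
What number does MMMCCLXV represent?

MMMCCLXV: M=1000, M=1000, M=1000, C=100, C=100, L=50, X=10, V=5
1000 + 1000 + 1000 + 100 + 100 + 50 + 10 + 5 = 3265

3265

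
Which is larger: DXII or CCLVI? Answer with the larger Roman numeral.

DXII = 512
CCLVI = 256
512 is larger

DXII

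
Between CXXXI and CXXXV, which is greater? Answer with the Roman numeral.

CXXXI = 131
CXXXV = 135
135 is larger

CXXXV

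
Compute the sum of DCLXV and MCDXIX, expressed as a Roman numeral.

DCLXV = 665
MCDXIX = 1419
665 + 1419 = 2084

MMLXXXIV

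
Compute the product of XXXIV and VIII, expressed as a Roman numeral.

XXXIV = 34
VIII = 8
34 × 8 = 272

CCLXXII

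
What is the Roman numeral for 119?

Convert 119 to Roman numerals:
  119 contains 1×100 (C)
  19 contains 1×10 (X)
  9 contains 1×9 (IX)

CXIX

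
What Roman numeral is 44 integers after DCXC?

DCXC = 690
690 + 44 = 734

DCCXXXIV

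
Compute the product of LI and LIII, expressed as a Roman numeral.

LI = 51
LIII = 53
51 × 53 = 2703

MMDCCIII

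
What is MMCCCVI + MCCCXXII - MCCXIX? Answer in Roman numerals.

MMCCCVI = 2306, MCCCXXII = 1322, MCCXIX = 1219
2306 + 1322 = 3628
3628 - 1219 = 2409

MMCDIX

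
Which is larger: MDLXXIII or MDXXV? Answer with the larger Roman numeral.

MDLXXIII = 1573
MDXXV = 1525
1573 is larger

MDLXXIII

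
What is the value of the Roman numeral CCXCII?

CCXCII: C=100, C=100, XC=90, I=1, I=1
100 + 100 + 90 + 1 + 1 = 292

292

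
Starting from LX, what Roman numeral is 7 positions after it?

LX = 60
60 + 7 = 67

LXVII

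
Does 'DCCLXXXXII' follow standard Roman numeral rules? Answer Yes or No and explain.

'DCCLXXXXII': More than 3 consecutive X's

No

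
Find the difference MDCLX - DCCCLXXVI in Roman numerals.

MDCLX = 1660
DCCCLXXVI = 876
1660 - 876 = 784

DCCLXXXIV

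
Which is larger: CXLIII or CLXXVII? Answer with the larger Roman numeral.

CXLIII = 143
CLXXVII = 177
177 is larger

CLXXVII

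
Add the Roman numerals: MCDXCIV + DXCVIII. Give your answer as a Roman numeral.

MCDXCIV = 1494
DXCVIII = 598
1494 + 598 = 2092

MMXCII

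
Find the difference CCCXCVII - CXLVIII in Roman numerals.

CCCXCVII = 397
CXLVIII = 148
397 - 148 = 249

CCXLIX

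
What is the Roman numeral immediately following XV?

XV = 15; next is 16

XVI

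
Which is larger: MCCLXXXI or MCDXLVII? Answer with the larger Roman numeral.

MCCLXXXI = 1281
MCDXLVII = 1447
1447 is larger

MCDXLVII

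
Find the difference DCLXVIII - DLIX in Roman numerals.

DCLXVIII = 668
DLIX = 559
668 - 559 = 109

CIX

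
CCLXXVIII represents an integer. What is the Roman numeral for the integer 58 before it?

CCLXXVIII = 278
278 - 58 = 220

CCXX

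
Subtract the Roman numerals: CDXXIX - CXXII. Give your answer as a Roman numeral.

CDXXIX = 429
CXXII = 122
429 - 122 = 307

CCCVII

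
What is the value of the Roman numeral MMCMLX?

MMCMLX: M=1000, M=1000, CM=900, L=50, X=10
1000 + 1000 + 900 + 50 + 10 = 2960

2960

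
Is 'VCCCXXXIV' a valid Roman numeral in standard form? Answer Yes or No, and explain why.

'VCCCXXXIV': V should not appear more than once

No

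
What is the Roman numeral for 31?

Convert 31 to Roman numerals:
  31 contains 3×10 (XXX)
  1 contains 1×1 (I)

XXXI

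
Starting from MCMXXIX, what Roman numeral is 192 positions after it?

MCMXXIX = 1929
1929 + 192 = 2121

MMCXXI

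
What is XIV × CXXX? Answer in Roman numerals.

XIV = 14
CXXX = 130
14 × 130 = 1820

MDCCCXX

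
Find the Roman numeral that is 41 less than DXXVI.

DXXVI = 526
526 - 41 = 485

CDLXXXV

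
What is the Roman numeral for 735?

Convert 735 to Roman numerals:
  735 contains 1×500 (D)
  235 contains 2×100 (CC)
  35 contains 3×10 (XXX)
  5 contains 1×5 (V)

DCCXXXV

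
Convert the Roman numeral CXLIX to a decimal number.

CXLIX: C=100, XL=40, IX=9
100 + 40 + 9 = 149

149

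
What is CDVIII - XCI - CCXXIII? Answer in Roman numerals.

CDVIII = 408, XCI = 91, CCXXIII = 223
408 - 91 = 317
317 - 223 = 94

XCIV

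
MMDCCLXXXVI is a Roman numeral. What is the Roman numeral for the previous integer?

MMDCCLXXXVI = 2786; previous is 2785

MMDCCLXXXV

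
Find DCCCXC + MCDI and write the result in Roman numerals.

DCCCXC = 890
MCDI = 1401
890 + 1401 = 2291

MMCCXCI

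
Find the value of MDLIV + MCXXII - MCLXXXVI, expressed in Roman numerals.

MDLIV = 1554, MCXXII = 1122, MCLXXXVI = 1186
1554 + 1122 = 2676
2676 - 1186 = 1490

MCDXC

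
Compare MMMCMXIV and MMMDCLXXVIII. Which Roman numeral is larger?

MMMCMXIV = 3914
MMMDCLXXVIII = 3678
3914 is larger

MMMCMXIV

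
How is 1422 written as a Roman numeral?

Convert 1422 to Roman numerals:
  1422 contains 1×1000 (M)
  422 contains 1×400 (CD)
  22 contains 2×10 (XX)
  2 contains 2×1 (II)

MCDXXII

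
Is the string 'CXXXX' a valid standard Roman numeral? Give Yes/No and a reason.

'CXXXX': More than 3 consecutive X's

No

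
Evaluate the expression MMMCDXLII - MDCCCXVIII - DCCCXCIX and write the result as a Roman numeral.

MMMCDXLII = 3442, MDCCCXVIII = 1818, DCCCXCIX = 899
3442 - 1818 = 1624
1624 - 899 = 725

DCCXXV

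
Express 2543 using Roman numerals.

Convert 2543 to Roman numerals:
  2543 contains 2×1000 (MM)
  543 contains 1×500 (D)
  43 contains 1×40 (XL)
  3 contains 3×1 (III)

MMDXLIII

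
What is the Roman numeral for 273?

Convert 273 to Roman numerals:
  273 contains 2×100 (CC)
  73 contains 1×50 (L)
  23 contains 2×10 (XX)
  3 contains 3×1 (III)

CCLXXIII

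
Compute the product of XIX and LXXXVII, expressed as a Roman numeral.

XIX = 19
LXXXVII = 87
19 × 87 = 1653

MDCLIII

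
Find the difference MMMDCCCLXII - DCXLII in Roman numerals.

MMMDCCCLXII = 3862
DCXLII = 642
3862 - 642 = 3220

MMMCCXX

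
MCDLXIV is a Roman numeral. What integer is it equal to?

MCDLXIV: M=1000, CD=400, L=50, X=10, IV=4
1000 + 400 + 50 + 10 + 4 = 1464

1464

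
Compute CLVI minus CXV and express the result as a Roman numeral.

CLVI = 156
CXV = 115
156 - 115 = 41

XLI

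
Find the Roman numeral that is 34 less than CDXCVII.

CDXCVII = 497
497 - 34 = 463

CDLXIII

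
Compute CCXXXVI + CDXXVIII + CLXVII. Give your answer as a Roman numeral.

CCXXXVI = 236, CDXXVIII = 428, CLXVII = 167
236 + 428 = 664
664 + 167 = 831

DCCCXXXI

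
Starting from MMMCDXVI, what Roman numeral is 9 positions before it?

MMMCDXVI = 3416
3416 - 9 = 3407

MMMCDVII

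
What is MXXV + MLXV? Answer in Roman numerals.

MXXV = 1025
MLXV = 1065
1025 + 1065 = 2090

MMXC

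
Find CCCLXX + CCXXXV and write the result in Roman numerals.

CCCLXX = 370
CCXXXV = 235
370 + 235 = 605

DCV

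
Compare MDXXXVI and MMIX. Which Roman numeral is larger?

MDXXXVI = 1536
MMIX = 2009
2009 is larger

MMIX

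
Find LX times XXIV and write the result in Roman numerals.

LX = 60
XXIV = 24
60 × 24 = 1440

MCDXL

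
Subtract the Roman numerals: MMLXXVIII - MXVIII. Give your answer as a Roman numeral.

MMLXXVIII = 2078
MXVIII = 1018
2078 - 1018 = 1060

MLX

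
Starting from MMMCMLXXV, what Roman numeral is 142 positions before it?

MMMCMLXXV = 3975
3975 - 142 = 3833

MMMDCCCXXXIII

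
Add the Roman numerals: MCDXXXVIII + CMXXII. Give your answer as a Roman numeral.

MCDXXXVIII = 1438
CMXXII = 922
1438 + 922 = 2360

MMCCCLX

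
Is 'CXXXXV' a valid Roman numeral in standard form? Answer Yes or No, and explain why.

'CXXXXV': More than 3 consecutive X's

No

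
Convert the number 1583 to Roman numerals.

Convert 1583 to Roman numerals:
  1583 contains 1×1000 (M)
  583 contains 1×500 (D)
  83 contains 1×50 (L)
  33 contains 3×10 (XXX)
  3 contains 3×1 (III)

MDLXXXIII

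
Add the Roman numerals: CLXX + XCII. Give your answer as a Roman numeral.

CLXX = 170
XCII = 92
170 + 92 = 262

CCLXII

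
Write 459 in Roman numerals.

Convert 459 to Roman numerals:
  459 contains 1×400 (CD)
  59 contains 1×50 (L)
  9 contains 1×9 (IX)

CDLIX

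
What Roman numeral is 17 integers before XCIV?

XCIV = 94
94 - 17 = 77

LXXVII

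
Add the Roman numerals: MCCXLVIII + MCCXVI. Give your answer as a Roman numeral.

MCCXLVIII = 1248
MCCXVI = 1216
1248 + 1216 = 2464

MMCDLXIV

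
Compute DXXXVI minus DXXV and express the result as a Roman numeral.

DXXXVI = 536
DXXV = 525
536 - 525 = 11

XI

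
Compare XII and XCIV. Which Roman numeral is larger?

XII = 12
XCIV = 94
94 is larger

XCIV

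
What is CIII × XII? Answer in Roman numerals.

CIII = 103
XII = 12
103 × 12 = 1236

MCCXXXVI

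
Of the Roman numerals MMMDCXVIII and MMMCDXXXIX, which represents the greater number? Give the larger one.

MMMDCXVIII = 3618
MMMCDXXXIX = 3439
3618 is larger

MMMDCXVIII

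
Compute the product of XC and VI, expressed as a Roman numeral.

XC = 90
VI = 6
90 × 6 = 540

DXL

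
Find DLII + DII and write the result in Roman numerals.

DLII = 552
DII = 502
552 + 502 = 1054

MLIV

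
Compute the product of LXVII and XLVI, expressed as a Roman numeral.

LXVII = 67
XLVI = 46
67 × 46 = 3082

MMMLXXXII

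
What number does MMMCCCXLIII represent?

MMMCCCXLIII: M=1000, M=1000, M=1000, C=100, C=100, C=100, XL=40, I=1, I=1, I=1
1000 + 1000 + 1000 + 100 + 100 + 100 + 40 + 1 + 1 + 1 = 3343

3343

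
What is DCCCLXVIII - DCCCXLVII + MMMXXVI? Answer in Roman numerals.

DCCCLXVIII = 868, DCCCXLVII = 847, MMMXXVI = 3026
868 - 847 = 21
21 + 3026 = 3047

MMMXLVII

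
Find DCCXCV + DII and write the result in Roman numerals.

DCCXCV = 795
DII = 502
795 + 502 = 1297

MCCXCVII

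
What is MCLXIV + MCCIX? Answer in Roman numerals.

MCLXIV = 1164
MCCIX = 1209
1164 + 1209 = 2373

MMCCCLXXIII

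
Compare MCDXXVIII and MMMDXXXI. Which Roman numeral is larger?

MCDXXVIII = 1428
MMMDXXXI = 3531
3531 is larger

MMMDXXXI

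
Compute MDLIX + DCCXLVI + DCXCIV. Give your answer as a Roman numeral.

MDLIX = 1559, DCCXLVI = 746, DCXCIV = 694
1559 + 746 = 2305
2305 + 694 = 2999

MMCMXCIX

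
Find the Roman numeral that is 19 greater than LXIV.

LXIV = 64
64 + 19 = 83

LXXXIII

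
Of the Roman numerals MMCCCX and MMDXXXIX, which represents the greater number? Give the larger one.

MMCCCX = 2310
MMDXXXIX = 2539
2539 is larger

MMDXXXIX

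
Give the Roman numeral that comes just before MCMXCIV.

MCMXCIV = 1994; previous is 1993

MCMXCIII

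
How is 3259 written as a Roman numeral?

Convert 3259 to Roman numerals:
  3259 contains 3×1000 (MMM)
  259 contains 2×100 (CC)
  59 contains 1×50 (L)
  9 contains 1×9 (IX)

MMMCCLIX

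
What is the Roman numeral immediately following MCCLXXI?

MCCLXXI = 1271; next is 1272

MCCLXXII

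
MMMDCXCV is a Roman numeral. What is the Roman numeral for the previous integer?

MMMDCXCV = 3695; previous is 3694

MMMDCXCIV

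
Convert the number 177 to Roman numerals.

Convert 177 to Roman numerals:
  177 contains 1×100 (C)
  77 contains 1×50 (L)
  27 contains 2×10 (XX)
  7 contains 1×5 (V)
  2 contains 2×1 (II)

CLXXVII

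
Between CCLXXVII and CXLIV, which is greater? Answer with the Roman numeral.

CCLXXVII = 277
CXLIV = 144
277 is larger

CCLXXVII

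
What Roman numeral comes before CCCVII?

CCCVII = 307; previous is 306

CCCVI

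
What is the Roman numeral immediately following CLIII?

CLIII = 153, so the next integer is 153 + 1 = 154

CLIV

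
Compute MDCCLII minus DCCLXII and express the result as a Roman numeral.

MDCCLII = 1752
DCCLXII = 762
1752 - 762 = 990

CMXC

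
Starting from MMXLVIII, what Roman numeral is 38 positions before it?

MMXLVIII = 2048
2048 - 38 = 2010

MMX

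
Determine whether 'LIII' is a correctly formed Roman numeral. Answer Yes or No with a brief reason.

'LIII': Check the rules: uses only the symbols I, V, X, L, C, D, M; no symbol is repeated more than three times in a row; V, L and D each appear at most once; no smaller symbol precedes a larger one (values never increase from left to right). Value: L (50) + I (1) + I (1) + I (1) = 53. So it is a valid standard Roman numeral.

Yes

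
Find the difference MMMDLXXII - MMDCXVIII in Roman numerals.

MMMDLXXII = 3572
MMDCXVIII = 2618
3572 - 2618 = 954

CMLIV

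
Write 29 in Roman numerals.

Convert 29 to Roman numerals:
  29 contains 2×10 (XX)
  9 contains 1×9 (IX)

XXIX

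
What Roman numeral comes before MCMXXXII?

MCMXXXII = 1932, so the previous integer is 1932 - 1 = 1931

MCMXXXI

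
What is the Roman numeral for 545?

Convert 545 to Roman numerals:
  545 contains 1×500 (D)
  45 contains 1×40 (XL)
  5 contains 1×5 (V)

DXLV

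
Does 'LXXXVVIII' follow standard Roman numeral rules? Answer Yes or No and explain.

'LXXXVVIII': V should not appear more than once

No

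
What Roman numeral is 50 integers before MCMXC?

MCMXC = 1990
1990 - 50 = 1940

MCMXL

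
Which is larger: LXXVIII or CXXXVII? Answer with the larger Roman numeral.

LXXVIII = 78
CXXXVII = 137
137 is larger

CXXXVII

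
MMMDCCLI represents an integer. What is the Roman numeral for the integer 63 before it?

MMMDCCLI = 3751
3751 - 63 = 3688

MMMDCLXXXVIII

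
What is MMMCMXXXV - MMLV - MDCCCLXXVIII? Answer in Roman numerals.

MMMCMXXXV = 3935, MMLV = 2055, MDCCCLXXVIII = 1878
3935 - 2055 = 1880
1880 - 1878 = 2

II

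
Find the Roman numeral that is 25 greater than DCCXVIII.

DCCXVIII = 718
718 + 25 = 743

DCCXLIII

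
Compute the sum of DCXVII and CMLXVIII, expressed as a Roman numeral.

DCXVII = 617
CMLXVIII = 968
617 + 968 = 1585

MDLXXXV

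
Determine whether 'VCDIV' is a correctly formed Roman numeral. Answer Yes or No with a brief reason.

'VCDIV': V should not appear more than once

No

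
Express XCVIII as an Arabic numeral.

XCVIII: XC=90, V=5, I=1, I=1, I=1
90 + 5 + 1 + 1 + 1 = 98

98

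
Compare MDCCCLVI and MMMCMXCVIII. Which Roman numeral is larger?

MDCCCLVI = 1856
MMMCMXCVIII = 3998
3998 is larger

MMMCMXCVIII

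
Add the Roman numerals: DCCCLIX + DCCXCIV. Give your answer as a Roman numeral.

DCCCLIX = 859
DCCXCIV = 794
859 + 794 = 1653

MDCLIII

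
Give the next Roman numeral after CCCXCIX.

CCCXCIX = 399, so the next integer is 399 + 1 = 400

CD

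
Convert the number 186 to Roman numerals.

Convert 186 to Roman numerals:
  186 contains 1×100 (C)
  86 contains 1×50 (L)
  36 contains 3×10 (XXX)
  6 contains 1×5 (V)
  1 contains 1×1 (I)

CLXXXVI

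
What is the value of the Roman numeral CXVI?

CXVI: C=100, X=10, V=5, I=1
100 + 10 + 5 + 1 = 116

116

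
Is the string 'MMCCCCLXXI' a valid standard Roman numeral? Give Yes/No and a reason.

'MMCCCCLXXI': More than 3 consecutive C's

No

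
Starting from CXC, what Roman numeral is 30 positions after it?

CXC = 190
190 + 30 = 220

CCXX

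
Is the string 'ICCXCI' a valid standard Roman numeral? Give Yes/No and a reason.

'ICCXCI': Invalid subtractive combination: IC

No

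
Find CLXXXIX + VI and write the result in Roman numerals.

CLXXXIX = 189
VI = 6
189 + 6 = 195

CXCV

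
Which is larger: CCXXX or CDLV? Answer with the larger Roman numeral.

CCXXX = 230
CDLV = 455
455 is larger

CDLV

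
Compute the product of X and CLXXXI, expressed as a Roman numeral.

X = 10
CLXXXI = 181
10 × 181 = 1810

MDCCCX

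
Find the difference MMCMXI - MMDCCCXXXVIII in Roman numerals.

MMCMXI = 2911
MMDCCCXXXVIII = 2838
2911 - 2838 = 73

LXXIII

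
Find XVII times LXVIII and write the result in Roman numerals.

XVII = 17
LXVIII = 68
17 × 68 = 1156

MCLVI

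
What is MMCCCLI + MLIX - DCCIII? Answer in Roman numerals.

MMCCCLI = 2351, MLIX = 1059, DCCIII = 703
2351 + 1059 = 3410
3410 - 703 = 2707

MMDCCVII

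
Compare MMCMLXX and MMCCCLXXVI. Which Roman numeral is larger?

MMCMLXX = 2970
MMCCCLXXVI = 2376
2970 is larger

MMCMLXX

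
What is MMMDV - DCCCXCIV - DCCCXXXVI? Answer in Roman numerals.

MMMDV = 3505, DCCCXCIV = 894, DCCCXXXVI = 836
3505 - 894 = 2611
2611 - 836 = 1775

MDCCLXXV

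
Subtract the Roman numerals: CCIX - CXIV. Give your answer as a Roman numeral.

CCIX = 209
CXIV = 114
209 - 114 = 95

XCV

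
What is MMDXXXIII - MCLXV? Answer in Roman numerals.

MMDXXXIII = 2533
MCLXV = 1165
2533 - 1165 = 1368

MCCCLXVIII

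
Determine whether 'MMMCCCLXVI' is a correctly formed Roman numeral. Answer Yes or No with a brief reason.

'MMMCCCLXVI': Check the rules: uses only the symbols I, V, X, L, C, D, M; no symbol is repeated more than three times in a row; V, L and D each appear at most once; no smaller symbol precedes a larger one (values never increase from left to right). Value: M (1000) + M (1000) + M (1000) + C (100) + C (100) + C (100) + L (50) + X (10) + V (5) + I (1) = 3366. So it is a valid standard Roman numeral.

Yes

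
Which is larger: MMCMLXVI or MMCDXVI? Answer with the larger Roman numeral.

MMCMLXVI = 2966
MMCDXVI = 2416
2966 is larger

MMCMLXVI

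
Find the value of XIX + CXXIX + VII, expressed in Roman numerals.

XIX = 19, CXXIX = 129, VII = 7
19 + 129 = 148
148 + 7 = 155

CLV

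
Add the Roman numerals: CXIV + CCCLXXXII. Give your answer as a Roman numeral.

CXIV = 114
CCCLXXXII = 382
114 + 382 = 496

CDXCVI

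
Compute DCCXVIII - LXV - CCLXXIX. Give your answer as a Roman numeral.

DCCXVIII = 718, LXV = 65, CCLXXIX = 279
718 - 65 = 653
653 - 279 = 374

CCCLXXIV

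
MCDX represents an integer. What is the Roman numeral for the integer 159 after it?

MCDX = 1410
1410 + 159 = 1569

MDLXIX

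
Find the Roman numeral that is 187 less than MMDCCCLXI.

MMDCCCLXI = 2861
2861 - 187 = 2674

MMDCLXXIV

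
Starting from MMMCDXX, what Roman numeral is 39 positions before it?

MMMCDXX = 3420
3420 - 39 = 3381

MMMCCCLXXXI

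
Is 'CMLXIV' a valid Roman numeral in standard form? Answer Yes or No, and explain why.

'CMLXIV': Check the rules: uses only the symbols I, V, X, L, C, D, M; no symbol is repeated more than three times in a row; V, L and D each appear at most once; the only places a smaller symbol precedes a larger one are the allowed subtractive pairs CM, IV, the symbol right after such a pair (if any) is smaller than the pair's first symbol, and otherwise the values never increase from left to right. Value: CM (900) + L (50) + X (10) + IV (4) = 964. So it is a valid standard Roman numeral.

Yes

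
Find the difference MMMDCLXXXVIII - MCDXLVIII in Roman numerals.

MMMDCLXXXVIII = 3688
MCDXLVIII = 1448
3688 - 1448 = 2240

MMCCXL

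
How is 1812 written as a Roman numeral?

Convert 1812 to Roman numerals:
  1812 contains 1×1000 (M)
  812 contains 1×500 (D)
  312 contains 3×100 (CCC)
  12 contains 1×10 (X)
  2 contains 2×1 (II)

MDCCCXII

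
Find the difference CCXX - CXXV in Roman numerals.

CCXX = 220
CXXV = 125
220 - 125 = 95

XCV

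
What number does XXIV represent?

XXIV: X=10, X=10, IV=4
10 + 10 + 4 = 24

24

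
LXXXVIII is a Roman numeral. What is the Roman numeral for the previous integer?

LXXXVIII = 88, so the previous integer is 88 - 1 = 87

LXXXVII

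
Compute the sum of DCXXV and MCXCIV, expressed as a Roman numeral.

DCXXV = 625
MCXCIV = 1194
625 + 1194 = 1819

MDCCCXIX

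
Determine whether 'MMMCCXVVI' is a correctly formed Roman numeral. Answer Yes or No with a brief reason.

'MMMCCXVVI': V should not appear more than once

No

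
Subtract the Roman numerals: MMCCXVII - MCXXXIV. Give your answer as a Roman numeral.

MMCCXVII = 2217
MCXXXIV = 1134
2217 - 1134 = 1083

MLXXXIII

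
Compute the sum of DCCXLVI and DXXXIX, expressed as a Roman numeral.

DCCXLVI = 746
DXXXIX = 539
746 + 539 = 1285

MCCLXXXV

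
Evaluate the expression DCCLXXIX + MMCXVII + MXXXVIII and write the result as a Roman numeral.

DCCLXXIX = 779, MMCXVII = 2117, MXXXVIII = 1038
779 + 2117 = 2896
2896 + 1038 = 3934

MMMCMXXXIV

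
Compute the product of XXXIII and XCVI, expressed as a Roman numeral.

XXXIII = 33
XCVI = 96
33 × 96 = 3168

MMMCLXVIII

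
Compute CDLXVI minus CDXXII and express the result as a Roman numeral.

CDLXVI = 466
CDXXII = 422
466 - 422 = 44

XLIV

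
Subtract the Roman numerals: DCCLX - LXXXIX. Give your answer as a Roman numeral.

DCCLX = 760
LXXXIX = 89
760 - 89 = 671

DCLXXI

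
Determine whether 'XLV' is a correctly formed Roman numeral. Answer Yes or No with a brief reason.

'XLV': Check the rules: uses only the symbols I, V, X, L, C, D, M; no symbol is repeated more than three times in a row; V, L and D each appear at most once; the only place a smaller symbol precedes a larger one is the allowed subtractive pair XL, the symbol right after such a pair (if any) is smaller than the pair's first symbol, and otherwise the values never increase from left to right. Value: XL (40) + V (5) = 45. So it is a valid standard Roman numeral.

Yes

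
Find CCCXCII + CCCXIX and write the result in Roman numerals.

CCCXCII = 392
CCCXIX = 319
392 + 319 = 711

DCCXI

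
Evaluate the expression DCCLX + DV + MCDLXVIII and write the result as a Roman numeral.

DCCLX = 760, DV = 505, MCDLXVIII = 1468
760 + 505 = 1265
1265 + 1468 = 2733

MMDCCXXXIII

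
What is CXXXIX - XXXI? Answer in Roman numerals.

CXXXIX = 139
XXXI = 31
139 - 31 = 108

CVIII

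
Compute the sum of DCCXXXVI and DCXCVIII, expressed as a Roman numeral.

DCCXXXVI = 736
DCXCVIII = 698
736 + 698 = 1434

MCDXXXIV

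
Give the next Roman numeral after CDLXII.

CDLXII = 462, so the next integer is 462 + 1 = 463

CDLXIII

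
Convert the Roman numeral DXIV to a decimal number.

DXIV: D=500, X=10, IV=4
500 + 10 + 4 = 514

514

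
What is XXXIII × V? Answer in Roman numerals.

XXXIII = 33
V = 5
33 × 5 = 165

CLXV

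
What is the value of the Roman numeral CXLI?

CXLI: C=100, XL=40, I=1
100 + 40 + 1 = 141

141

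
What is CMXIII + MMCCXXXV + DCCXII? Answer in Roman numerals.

CMXIII = 913, MMCCXXXV = 2235, DCCXII = 712
913 + 2235 = 3148
3148 + 712 = 3860

MMMDCCCLX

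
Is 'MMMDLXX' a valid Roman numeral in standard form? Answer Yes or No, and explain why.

'MMMDLXX': Check the rules: uses only the symbols I, V, X, L, C, D, M; no symbol is repeated more than three times in a row; V, L and D each appear at most once; no smaller symbol precedes a larger one (values never increase from left to right). Value: M (1000) + M (1000) + M (1000) + D (500) + L (50) + X (10) + X (10) = 3570. So it is a valid standard Roman numeral.

Yes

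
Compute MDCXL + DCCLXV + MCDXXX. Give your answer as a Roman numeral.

MDCXL = 1640, DCCLXV = 765, MCDXXX = 1430
1640 + 765 = 2405
2405 + 1430 = 3835

MMMDCCCXXXV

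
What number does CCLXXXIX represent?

CCLXXXIX: C=100, C=100, L=50, X=10, X=10, X=10, IX=9
100 + 100 + 50 + 10 + 10 + 10 + 9 = 289

289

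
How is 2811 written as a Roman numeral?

Convert 2811 to Roman numerals:
  2811 contains 2×1000 (MM)
  811 contains 1×500 (D)
  311 contains 3×100 (CCC)
  11 contains 1×10 (X)
  1 contains 1×1 (I)

MMDCCCXI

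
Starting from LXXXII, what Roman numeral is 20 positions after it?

LXXXII = 82
82 + 20 = 102

CII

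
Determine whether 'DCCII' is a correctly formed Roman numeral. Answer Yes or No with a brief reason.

'DCCII': Check the rules: uses only the symbols I, V, X, L, C, D, M; no symbol is repeated more than three times in a row; V, L and D each appear at most once; no smaller symbol precedes a larger one (values never increase from left to right). Value: D (500) + C (100) + C (100) + I (1) + I (1) = 702. So it is a valid standard Roman numeral.

Yes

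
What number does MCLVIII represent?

MCLVIII: M=1000, C=100, L=50, V=5, I=1, I=1, I=1
1000 + 100 + 50 + 5 + 1 + 1 + 1 = 1158

1158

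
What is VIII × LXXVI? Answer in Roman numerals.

VIII = 8
LXXVI = 76
8 × 76 = 608

DCVIII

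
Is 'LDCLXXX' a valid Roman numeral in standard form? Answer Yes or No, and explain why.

'LDCLXXX': L should not appear more than once

No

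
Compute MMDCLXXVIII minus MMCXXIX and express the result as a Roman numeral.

MMDCLXXVIII = 2678
MMCXXIX = 2129
2678 - 2129 = 549

DXLIX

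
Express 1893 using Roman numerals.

Convert 1893 to Roman numerals:
  1893 contains 1×1000 (M)
  893 contains 1×500 (D)
  393 contains 3×100 (CCC)
  93 contains 1×90 (XC)
  3 contains 3×1 (III)

MDCCCXCIII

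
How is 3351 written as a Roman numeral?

Convert 3351 to Roman numerals:
  3351 contains 3×1000 (MMM)
  351 contains 3×100 (CCC)
  51 contains 1×50 (L)
  1 contains 1×1 (I)

MMMCCCLI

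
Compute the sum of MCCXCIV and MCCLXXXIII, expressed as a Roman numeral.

MCCXCIV = 1294
MCCLXXXIII = 1283
1294 + 1283 = 2577

MMDLXXVII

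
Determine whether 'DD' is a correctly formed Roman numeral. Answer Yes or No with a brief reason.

'DD': D should not appear more than once

No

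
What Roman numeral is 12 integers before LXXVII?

LXXVII = 77
77 - 12 = 65

LXV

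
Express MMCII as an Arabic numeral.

MMCII: M=1000, M=1000, C=100, I=1, I=1
1000 + 1000 + 100 + 1 + 1 = 2102

2102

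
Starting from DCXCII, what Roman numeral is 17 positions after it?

DCXCII = 692
692 + 17 = 709

DCCIX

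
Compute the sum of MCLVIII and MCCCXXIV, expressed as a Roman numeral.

MCLVIII = 1158
MCCCXXIV = 1324
1158 + 1324 = 2482

MMCDLXXXII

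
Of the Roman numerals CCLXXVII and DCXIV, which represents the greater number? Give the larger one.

CCLXXVII = 277
DCXIV = 614
614 is larger

DCXIV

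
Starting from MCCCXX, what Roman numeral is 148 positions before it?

MCCCXX = 1320
1320 - 148 = 1172

MCLXXII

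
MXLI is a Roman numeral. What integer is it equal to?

MXLI: M=1000, XL=40, I=1
1000 + 40 + 1 = 1041

1041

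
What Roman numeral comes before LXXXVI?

LXXXVI = 86; previous is 85

LXXXV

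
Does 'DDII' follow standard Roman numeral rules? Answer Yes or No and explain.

'DDII': D should not appear more than once

No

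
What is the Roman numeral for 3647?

Convert 3647 to Roman numerals:
  3647 contains 3×1000 (MMM)
  647 contains 1×500 (D)
  147 contains 1×100 (C)
  47 contains 1×40 (XL)
  7 contains 1×5 (V)
  2 contains 2×1 (II)

MMMDCXLVII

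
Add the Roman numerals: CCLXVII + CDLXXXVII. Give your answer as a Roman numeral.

CCLXVII = 267
CDLXXXVII = 487
267 + 487 = 754

DCCLIV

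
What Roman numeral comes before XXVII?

XXVII = 27, so the previous integer is 27 - 1 = 26

XXVI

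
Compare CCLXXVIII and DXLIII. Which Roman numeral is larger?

CCLXXVIII = 278
DXLIII = 543
543 is larger

DXLIII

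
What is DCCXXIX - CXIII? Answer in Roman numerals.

DCCXXIX = 729
CXIII = 113
729 - 113 = 616

DCXVI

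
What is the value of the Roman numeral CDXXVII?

CDXXVII: CD=400, X=10, X=10, V=5, I=1, I=1
400 + 10 + 10 + 5 + 1 + 1 = 427

427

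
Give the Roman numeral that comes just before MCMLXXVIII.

MCMLXXVIII = 1978, so the previous integer is 1978 - 1 = 1977

MCMLXXVII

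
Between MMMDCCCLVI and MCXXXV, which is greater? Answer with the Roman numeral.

MMMDCCCLVI = 3856
MCXXXV = 1135
3856 is larger

MMMDCCCLVI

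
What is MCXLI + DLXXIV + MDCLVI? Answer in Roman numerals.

MCXLI = 1141, DLXXIV = 574, MDCLVI = 1656
1141 + 574 = 1715
1715 + 1656 = 3371

MMMCCCLXXI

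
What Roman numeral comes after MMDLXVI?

MMDLXVI = 2566; next is 2567

MMDLXVII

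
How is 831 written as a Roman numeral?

Convert 831 to Roman numerals:
  831 contains 1×500 (D)
  331 contains 3×100 (CCC)
  31 contains 3×10 (XXX)
  1 contains 1×1 (I)

DCCCXXXI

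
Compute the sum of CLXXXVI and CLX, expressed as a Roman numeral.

CLXXXVI = 186
CLX = 160
186 + 160 = 346

CCCXLVI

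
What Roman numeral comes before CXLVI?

CXLVI = 146; previous is 145

CXLV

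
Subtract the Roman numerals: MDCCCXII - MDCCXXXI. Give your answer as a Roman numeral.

MDCCCXII = 1812
MDCCXXXI = 1731
1812 - 1731 = 81

LXXXI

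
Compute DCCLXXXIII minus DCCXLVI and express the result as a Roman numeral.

DCCLXXXIII = 783
DCCXLVI = 746
783 - 746 = 37

XXXVII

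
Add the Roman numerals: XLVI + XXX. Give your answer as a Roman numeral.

XLVI = 46
XXX = 30
46 + 30 = 76

LXXVI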